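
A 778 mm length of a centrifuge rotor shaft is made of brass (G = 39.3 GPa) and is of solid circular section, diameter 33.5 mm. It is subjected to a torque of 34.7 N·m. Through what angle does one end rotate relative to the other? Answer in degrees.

0.318°

J = πd⁴/32 = π(0.0335)⁴/32 = 1.236×10^-7 m⁴.
θ = T·L/(G·J) = 34.70 × 0.778 / (39.3×10⁹ × 1.236×10^-7) = 5.556×10^-3 rad.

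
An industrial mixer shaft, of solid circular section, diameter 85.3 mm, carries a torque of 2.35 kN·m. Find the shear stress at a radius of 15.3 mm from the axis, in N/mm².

6.92 N/mm²

J = πd⁴/32 = π(0.0853)⁴/32 = 5.198×10^-6 m⁴.
Shear stress varies linearly with radius: τ = T·r/J = 2350 × 0.0153 / 5.198×10^-6 = 6.918×10^6 Pa.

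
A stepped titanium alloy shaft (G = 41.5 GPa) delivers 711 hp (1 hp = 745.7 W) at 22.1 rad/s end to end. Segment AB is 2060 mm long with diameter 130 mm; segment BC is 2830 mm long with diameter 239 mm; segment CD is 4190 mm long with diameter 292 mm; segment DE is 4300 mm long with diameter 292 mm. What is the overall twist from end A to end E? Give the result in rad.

0.0545 rad

ω = 22.1 rad/s, so T = P/ω = 711×745.7 / 22.10 = 23990 N·m.
J_AB = π(0.130)⁴/32 = 2.80×10^-5 m⁴; J_BC = π(0.239)⁴/32 = 3.20×10^-4 m⁴; J_CD = π(0.292)⁴/32 = 7.14×10^-4 m⁴; J_DE = π(0.292)⁴/32 = 7.14×10^-4 m⁴.
θ = (T/G)·Σ L_i/J_i = (23990/41.5×10⁹)·(2.06/2.80×10^-5 + 2.83/3.20×10^-4 + 4.19/7.14×10^-4 + 4.30/7.14×10^-4) = 0.05445 rad.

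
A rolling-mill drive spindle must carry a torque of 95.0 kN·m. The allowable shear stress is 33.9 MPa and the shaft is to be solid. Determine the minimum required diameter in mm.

For a solid shaft τ_max = 16T/(πd³), so d = (16T/(π τ_allow))^(1/3) = (16·95000/(π·3.39×10^7))^(1/3) = 0.2426 m.

243 mm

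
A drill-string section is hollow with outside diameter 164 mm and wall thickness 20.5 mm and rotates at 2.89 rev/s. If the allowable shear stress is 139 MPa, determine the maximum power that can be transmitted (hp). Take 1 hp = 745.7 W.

J = π(d_o⁴ − d_i⁴)/32 = π(0.164⁴ − 0.123⁴)/32 = 4.855×10^-5 m⁴.
T_max = τ_allow·J/r = 1.39×10^8 × 4.855×10^-5 / 0.0820 = 82300 N·m.
ω = 2π·2.89 = 18.16 rad/s, so P_max = T_max·ω = 1.494×10^6 W.

2000 hp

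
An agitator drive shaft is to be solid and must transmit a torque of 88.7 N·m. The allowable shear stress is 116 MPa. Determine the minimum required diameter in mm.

For a solid shaft τ_max = 16T/(πd³), so d = (16T/(π τ_allow))^(1/3) = (16·88.70/(π·1.16×10^8))^(1/3) = 0.01573 m.

15.7 mm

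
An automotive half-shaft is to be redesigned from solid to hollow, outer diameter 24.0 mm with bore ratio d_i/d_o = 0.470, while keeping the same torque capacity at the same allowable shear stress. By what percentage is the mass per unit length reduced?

Equal τ_max and T ⇒ the solid shaft needs d_s³ = d_o³(1−k⁴), so d_s = 24.0·(1−0.470⁴)^(1/3) = 23.60 mm.
Area ratio A_h/A_s = d_o²(1−k²)/d_s² = (1−k²)/(1−k⁴)^(2/3) = 0.8055.
Mass saving = 1 − 0.8055 = 19.4 %.

19.4 %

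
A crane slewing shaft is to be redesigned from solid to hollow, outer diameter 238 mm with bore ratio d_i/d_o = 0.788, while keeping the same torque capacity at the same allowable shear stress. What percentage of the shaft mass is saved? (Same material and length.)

47.6 %

Equal τ_max and T ⇒ the solid shaft needs d_s³ = d_o³(1−k⁴), so d_s = 238·(1−0.788⁴)^(1/3) = 202.3 mm.
Area ratio A_h/A_s = d_o²(1−k²)/d_s² = (1−k²)/(1−k⁴)^(2/3) = 0.5245.
Mass saving = 1 − 0.5245 = 47.6 %.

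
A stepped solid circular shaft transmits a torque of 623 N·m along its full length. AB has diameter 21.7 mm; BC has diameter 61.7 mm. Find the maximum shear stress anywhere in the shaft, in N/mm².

311 N/mm²

Under the same torque, τ_max = 16T/(πd³) is largest where d is smallest — segment AB (d = 21.7 mm).
τ_max = 16·623.0/(π·(0.0217)³) = 3.105×10^8 Pa.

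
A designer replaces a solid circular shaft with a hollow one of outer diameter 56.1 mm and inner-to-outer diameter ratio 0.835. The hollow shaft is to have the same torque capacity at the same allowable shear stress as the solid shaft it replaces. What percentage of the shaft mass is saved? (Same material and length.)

Equal τ_max and T ⇒ the solid shaft needs d_s³ = d_o³(1−k⁴), so d_s = 56.1·(1−0.835⁴)^(1/3) = 44.93 mm.
Area ratio A_h/A_s = d_o²(1−k²)/d_s² = (1−k²)/(1−k⁴)^(2/3) = 0.4719.
Mass saving = 1 − 0.4719 = 52.8 %.

52.8 %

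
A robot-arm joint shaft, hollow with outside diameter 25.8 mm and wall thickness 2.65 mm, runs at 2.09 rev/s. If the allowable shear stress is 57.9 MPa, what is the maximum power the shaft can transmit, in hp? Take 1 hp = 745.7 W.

J = π(d_o⁴ − d_i⁴)/32 = π(0.0258⁴ − 0.0205⁴)/32 = 2.616×10^-8 m⁴.
T_max = τ_allow·J/r = 5.79×10^7 × 2.616×10^-8 / 0.0129 = 117.4 N·m.
ω = 2π·2.09 = 13.13 rad/s, so P_max = T_max·ω = 1542 W.

2.07 hp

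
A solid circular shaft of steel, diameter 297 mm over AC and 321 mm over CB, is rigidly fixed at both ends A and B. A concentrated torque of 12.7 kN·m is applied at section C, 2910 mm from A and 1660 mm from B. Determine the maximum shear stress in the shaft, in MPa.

1.38 MPa

Compatibility: T_A·a/J_AC = T_B·b/J_CB with T_A + T_B = T₀.
J_AC = 7.64×10^-4 m⁴, J_CB = 1.04×10^-3 m⁴, so T_A = T₀·(J_AC/a)/((J_AC/a)+(J_CB/b)) = 3744 N·m, T_B = 8956 N·m.
τ in each portion: τ_AC = 7.28×10^5 Pa, τ_CB = 1.38×10^6 Pa; maximum is in CB.
τ_max = T_CB·r/J = 8956·0.161/1.04×10^-3 = 1.379×10^6 Pa.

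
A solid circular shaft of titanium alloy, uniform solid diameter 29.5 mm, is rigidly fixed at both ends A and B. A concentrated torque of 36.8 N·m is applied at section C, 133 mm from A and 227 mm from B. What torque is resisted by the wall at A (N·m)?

23.2 N·m

With uniform GJ and both ends fixed, compatibility θ_AC = θ_CB gives T_A·a = T_B·b, together with T_A + T_B = T₀.
T_A = T₀·b/(a+b) = 36.80·227/360.0 = 23.20 N·m; T_B = 13.60 N·m.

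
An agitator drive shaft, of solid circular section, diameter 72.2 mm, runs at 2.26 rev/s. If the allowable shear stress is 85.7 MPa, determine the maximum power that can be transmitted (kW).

J = πd⁴/32 = π(0.0722)⁴/32 = 2.668×10^-6 m⁴.
T_max = τ_allow·J/r = 8.57×10^7 × 2.668×10^-6 / 0.0361 = 6333 N·m.
ω = 2π·2.26 = 14.20 rad/s, so P_max = T_max·ω = 8.993×10^4 W.

89.9 kW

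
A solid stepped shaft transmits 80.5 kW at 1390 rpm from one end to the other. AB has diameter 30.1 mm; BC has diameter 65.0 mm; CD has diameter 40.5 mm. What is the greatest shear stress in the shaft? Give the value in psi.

ω = 2π·1390/60 = 145.6 rad/s, so T = P/ω = 80.5×10³ / 145.6 = 553.0 N·m.
Under the same torque, τ_max = 16T/(πd³) is largest where d is smallest — segment AB (d = 30.1 mm).
τ_max = 16·553.0/(π·(0.0301)³) = 1.033×10^8 Pa.

15000 psi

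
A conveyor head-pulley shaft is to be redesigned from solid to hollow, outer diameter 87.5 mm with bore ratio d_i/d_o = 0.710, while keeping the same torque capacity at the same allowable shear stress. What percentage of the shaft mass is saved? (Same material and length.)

39.7 %

Equal τ_max and T ⇒ the solid shaft needs d_s³ = d_o³(1−k⁴), so d_s = 87.5·(1−0.710⁴)^(1/3) = 79.35 mm.
Area ratio A_h/A_s = d_o²(1−k²)/d_s² = (1−k²)/(1−k⁴)^(2/3) = 0.6029.
Mass saving = 1 − 0.6029 = 39.7 %.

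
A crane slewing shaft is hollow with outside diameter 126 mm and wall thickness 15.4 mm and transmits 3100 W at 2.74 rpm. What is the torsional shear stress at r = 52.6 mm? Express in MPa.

ω = 2π·2.74/60 = 0.2869 rad/s, so T = P/ω = 3100 / 0.2869 = 10800 N·m.
J = π(d_o⁴ − d_i⁴)/32 = π(0.126⁴ − 0.0952⁴)/32 = 1.668×10^-5 m⁴.
Shear stress varies linearly with radius: τ = T·r/J = 10800 × 0.0526 / 1.668×10^-5 = 3.407×10^7 Pa.

34.1 MPa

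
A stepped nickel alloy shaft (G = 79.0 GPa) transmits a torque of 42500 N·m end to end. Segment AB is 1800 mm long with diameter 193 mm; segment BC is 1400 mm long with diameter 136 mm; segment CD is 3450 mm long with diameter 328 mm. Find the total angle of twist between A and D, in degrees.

1.79°

J_AB = π(0.193)⁴/32 = 1.36×10^-4 m⁴; J_BC = π(0.136)⁴/32 = 3.36×10^-5 m⁴; J_CD = π(0.328)⁴/32 = 1.14×10^-3 m⁴.
θ = (T/G)·Σ L_i/J_i = (42500/79.0×10⁹)·(1.80/1.36×10^-4 + 1.40/3.36×10^-5 + 3.45/1.14×10^-3) = 0.03117 rad.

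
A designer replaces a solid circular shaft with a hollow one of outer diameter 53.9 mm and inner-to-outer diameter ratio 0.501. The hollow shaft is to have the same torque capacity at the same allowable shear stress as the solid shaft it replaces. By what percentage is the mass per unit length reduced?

21.8 %

Equal τ_max and T ⇒ the solid shaft needs d_s³ = d_o³(1−k⁴), so d_s = 53.9·(1−0.501⁴)^(1/3) = 52.74 mm.
Area ratio A_h/A_s = d_o²(1−k²)/d_s² = (1−k²)/(1−k⁴)^(2/3) = 0.7822.
Mass saving = 1 − 0.7822 = 21.8 %.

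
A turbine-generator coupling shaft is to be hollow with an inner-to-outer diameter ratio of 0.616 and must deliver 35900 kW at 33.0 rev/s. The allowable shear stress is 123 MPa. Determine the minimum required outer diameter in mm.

ω = 2π·33.0 = 207.3 rad/s, so T = P/ω = 35900×10³ / 207.3 = 173100 N·m.
For a hollow shaft with d_i/d_o = 0.616: τ_max = 16T/(π d_o³ (1−k⁴)), so d_o = [16T/(π τ_allow (1−k⁴))]^(1/3) = [16·173100/(π·1.23×10^8·0.8560)]^(1/3) = 0.2031 m.

203 mm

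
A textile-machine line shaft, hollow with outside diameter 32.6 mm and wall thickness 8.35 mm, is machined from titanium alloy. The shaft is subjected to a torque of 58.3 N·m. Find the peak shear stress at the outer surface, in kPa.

9080 kPa

J = π(d_o⁴ − d_i⁴)/32 = π(0.0326⁴ − 0.0159⁴)/32 = 1.046×10^-7 m⁴.
τ_max = T·r/J = 58.30 × 0.0163 / 1.046×10^-7 = 9.084×10^6 Pa.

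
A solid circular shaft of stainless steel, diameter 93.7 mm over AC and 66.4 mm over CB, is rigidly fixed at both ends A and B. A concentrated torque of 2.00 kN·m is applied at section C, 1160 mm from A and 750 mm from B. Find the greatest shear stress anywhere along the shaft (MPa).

9.76 MPa

Compatibility: T_A·a/J_AC = T_B·b/J_CB with T_A + T_B = T₀.
J_AC = 7.57×10^-6 m⁴, J_CB = 1.91×10^-6 m⁴, so T_A = T₀·(J_AC/a)/((J_AC/a)+(J_CB/b)) = 1439 N·m, T_B = 561.2 N·m.
τ in each portion: τ_AC = 8.91×10^6 Pa, τ_CB = 9.76×10^6 Pa; maximum is in CB.
τ_max = T_CB·r/J = 561.2·0.0332/1.91×10^-6 = 9.763×10^6 Pa.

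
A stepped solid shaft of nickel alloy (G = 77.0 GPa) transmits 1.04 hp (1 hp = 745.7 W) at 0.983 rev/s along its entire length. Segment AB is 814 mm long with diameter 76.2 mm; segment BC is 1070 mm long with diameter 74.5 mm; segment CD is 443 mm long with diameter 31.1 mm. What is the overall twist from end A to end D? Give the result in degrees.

ω = 2π·0.983 = 6.176 rad/s, so T = P/ω = 1.04×745.7 / 6.176 = 125.6 N·m.
J_AB = π(0.0762)⁴/32 = 3.31×10^-6 m⁴; J_BC = π(0.0745)⁴/32 = 3.02×10^-6 m⁴; J_CD = π(0.0311)⁴/32 = 9.18×10^-8 m⁴.
θ = (T/G)·Σ L_i/J_i = (125.6/77.0×10⁹)·(0.814/3.31×10^-6 + 1.07/3.02×10^-6 + 0.443/9.18×10^-8) = 8.844×10^-3 rad.

0.507°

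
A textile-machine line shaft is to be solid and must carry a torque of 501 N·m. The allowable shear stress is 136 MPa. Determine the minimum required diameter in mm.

For a solid shaft τ_max = 16T/(πd³), so d = (16T/(π τ_allow))^(1/3) = (16·501.0/(π·1.36×10^8))^(1/3) = 0.02657 m.

26.6 mm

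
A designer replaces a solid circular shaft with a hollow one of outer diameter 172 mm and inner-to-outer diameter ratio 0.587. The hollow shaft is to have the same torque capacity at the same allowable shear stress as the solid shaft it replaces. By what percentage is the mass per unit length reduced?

28.7 %

Equal τ_max and T ⇒ the solid shaft needs d_s³ = d_o³(1−k⁴), so d_s = 172·(1−0.587⁴)^(1/3) = 164.9 mm.
Area ratio A_h/A_s = d_o²(1−k²)/d_s² = (1−k²)/(1−k⁴)^(2/3) = 0.7131.
Mass saving = 1 − 0.7131 = 28.7 %.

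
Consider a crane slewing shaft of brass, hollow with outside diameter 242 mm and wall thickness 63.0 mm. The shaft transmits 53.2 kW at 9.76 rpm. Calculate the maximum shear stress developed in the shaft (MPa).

ω = 2π·9.76/60 = 1.022 rad/s, so T = P/ω = 53.2×10³ / 1.022 = 52050 N·m.
J = π(d_o⁴ − d_i⁴)/32 = π(0.242⁴ − 0.116⁴)/32 = 3.189×10^-4 m⁴.
τ_max = T·r/J = 52050 × 0.121 / 3.189×10^-4 = 1.975×10^7 Pa.

19.7 MPa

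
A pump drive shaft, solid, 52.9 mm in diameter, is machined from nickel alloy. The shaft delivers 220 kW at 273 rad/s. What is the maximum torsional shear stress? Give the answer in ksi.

ω = 273 rad/s, so T = P/ω = 220×10³ / 273.0 = 805.9 N·m.
J = πd⁴/32 = π(0.0529)⁴/32 = 7.688×10^-7 m⁴.
τ_max = T·r/J = 805.9 × 0.0264 / 7.688×10^-7 = 2.772×10^7 Pa.

4.02 ksi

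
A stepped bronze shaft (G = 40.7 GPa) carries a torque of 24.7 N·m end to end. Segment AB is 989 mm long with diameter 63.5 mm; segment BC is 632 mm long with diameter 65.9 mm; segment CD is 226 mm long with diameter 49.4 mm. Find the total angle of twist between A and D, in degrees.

J_AB = π(0.0635)⁴/32 = 1.60×10^-6 m⁴; J_BC = π(0.0659)⁴/32 = 1.85×10^-6 m⁴; J_CD = π(0.0494)⁴/32 = 5.85×10^-7 m⁴.
θ = (T/G)·Σ L_i/J_i = (24.70/40.7×10⁹)·(0.989/1.60×10^-6 + 0.632/1.85×10^-6 + 0.226/5.85×10^-7) = 8.177×10^-4 rad.

0.0469°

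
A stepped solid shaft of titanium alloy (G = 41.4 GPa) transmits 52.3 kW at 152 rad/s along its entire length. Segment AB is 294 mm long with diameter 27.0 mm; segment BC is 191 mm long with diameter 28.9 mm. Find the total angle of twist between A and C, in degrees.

4.01°

ω = 152 rad/s, so T = P/ω = 52.3×10³ / 152.0 = 344.1 N·m.
J_AB = π(0.0270)⁴/32 = 5.22×10^-8 m⁴; J_BC = π(0.0289)⁴/32 = 6.85×10^-8 m⁴.
θ = (T/G)·Σ L_i/J_i = (344.1/41.4×10⁹)·(0.294/5.22×10^-8 + 0.191/6.85×10^-8) = 0.07001 rad.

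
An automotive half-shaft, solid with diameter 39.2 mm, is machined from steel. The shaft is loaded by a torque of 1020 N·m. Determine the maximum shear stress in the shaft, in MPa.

86.2 MPa

J = πd⁴/32 = π(0.0392)⁴/32 = 2.318×10^-7 m⁴.
τ_max = T·r/J = 1020 × 0.0196 / 2.318×10^-7 = 8.624×10^7 Pa.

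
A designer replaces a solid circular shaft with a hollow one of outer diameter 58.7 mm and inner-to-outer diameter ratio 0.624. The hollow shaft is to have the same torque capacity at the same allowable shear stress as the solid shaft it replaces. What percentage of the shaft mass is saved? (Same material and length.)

31.9 %

Equal τ_max and T ⇒ the solid shaft needs d_s³ = d_o³(1−k⁴), so d_s = 58.7·(1−0.624⁴)^(1/3) = 55.57 mm.
Area ratio A_h/A_s = d_o²(1−k²)/d_s² = (1−k²)/(1−k⁴)^(2/3) = 0.6814.
Mass saving = 1 − 0.6814 = 31.9 %.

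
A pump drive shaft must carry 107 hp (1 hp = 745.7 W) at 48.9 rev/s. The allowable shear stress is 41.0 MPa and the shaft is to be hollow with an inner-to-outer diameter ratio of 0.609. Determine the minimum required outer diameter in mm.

33.4 mm

ω = 2π·48.9 = 307.2 rad/s, so T = P/ω = 107×745.7 / 307.2 = 259.7 N·m.
For a hollow shaft with d_i/d_o = 0.609: τ_max = 16T/(π d_o³ (1−k⁴)), so d_o = [16T/(π τ_allow (1−k⁴))]^(1/3) = [16·259.7/(π·4.10×10^7·0.8624)]^(1/3) = 0.03344 m.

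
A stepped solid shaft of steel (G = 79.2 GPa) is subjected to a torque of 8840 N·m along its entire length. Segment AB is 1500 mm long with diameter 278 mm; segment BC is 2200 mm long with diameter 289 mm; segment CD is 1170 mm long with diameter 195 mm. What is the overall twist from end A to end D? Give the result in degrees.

0.0896°

J_AB = π(0.278)⁴/32 = 5.86×10^-4 m⁴; J_BC = π(0.289)⁴/32 = 6.85×10^-4 m⁴; J_CD = π(0.195)⁴/32 = 1.42×10^-4 m⁴.
θ = (T/G)·Σ L_i/J_i = (8840/79.2×10⁹)·(1.50/5.86×10^-4 + 2.20/6.85×10^-4 + 1.17/1.42×10^-4) = 1.564×10^-3 rad.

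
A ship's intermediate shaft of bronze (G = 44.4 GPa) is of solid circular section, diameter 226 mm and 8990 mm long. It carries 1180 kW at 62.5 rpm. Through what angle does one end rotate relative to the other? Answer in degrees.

ω = 2π·62.5/60 = 6.545 rad/s, so T = P/ω = 1180×10³ / 6.545 = 180300 N·m.
J = πd⁴/32 = π(0.226)⁴/32 = 2.561×10^-4 m⁴.
θ = T·L/(G·J) = 180300 × 8.99 / (44.4×10⁹ × 2.561×10^-4) = 0.1425 rad.

8.17°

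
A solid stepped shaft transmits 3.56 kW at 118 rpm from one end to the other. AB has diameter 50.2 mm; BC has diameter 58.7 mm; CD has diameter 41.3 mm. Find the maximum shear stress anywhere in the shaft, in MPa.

20.8 MPa

ω = 2π·118/60 = 12.36 rad/s, so T = P/ω = 3.56×10³ / 12.36 = 288.1 N·m.
Under the same torque, τ_max = 16T/(πd³) is largest where d is smallest — segment CD (d = 41.3 mm).
τ_max = 16·288.1/(π·(0.0413)³) = 2.083×10^7 Pa.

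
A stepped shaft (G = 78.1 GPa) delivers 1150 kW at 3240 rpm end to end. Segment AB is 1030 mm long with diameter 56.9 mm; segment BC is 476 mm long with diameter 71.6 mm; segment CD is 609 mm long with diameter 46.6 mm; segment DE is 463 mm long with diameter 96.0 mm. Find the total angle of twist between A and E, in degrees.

6.36°

ω = 2π·3240/60 = 339.3 rad/s, so T = P/ω = 1150×10³ / 339.3 = 3389 N·m.
J_AB = π(0.0569)⁴/32 = 1.03×10^-6 m⁴; J_BC = π(0.0716)⁴/32 = 2.58×10^-6 m⁴; J_CD = π(0.0466)⁴/32 = 4.63×10^-7 m⁴; J_DE = π(0.0960)⁴/32 = 8.34×10^-6 m⁴.
θ = (T/G)·Σ L_i/J_i = (3389/78.1×10⁹)·(1.03/1.03×10^-6 + 0.476/2.58×10^-6 + 0.609/4.63×10^-7 + 0.463/8.34×10^-6) = 0.1109 rad.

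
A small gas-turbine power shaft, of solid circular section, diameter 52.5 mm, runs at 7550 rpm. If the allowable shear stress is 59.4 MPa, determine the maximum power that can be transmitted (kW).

J = πd⁴/32 = π(0.0525)⁴/32 = 7.458×10^-7 m⁴.
T_max = τ_allow·J/r = 5.94×10^7 × 7.458×10^-7 / 0.0262 = 1688 N·m.
ω = 2π·7550/60 = 790.6 rad/s, so P_max = T_max·ω = 1.334×10^6 W.

1330 kW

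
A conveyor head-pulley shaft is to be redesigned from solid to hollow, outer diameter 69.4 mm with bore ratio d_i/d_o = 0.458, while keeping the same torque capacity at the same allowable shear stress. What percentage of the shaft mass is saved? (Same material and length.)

18.6 %

Equal τ_max and T ⇒ the solid shaft needs d_s³ = d_o³(1−k⁴), so d_s = 69.4·(1−0.458⁴)^(1/3) = 68.37 mm.
Area ratio A_h/A_s = d_o²(1−k²)/d_s² = (1−k²)/(1−k⁴)^(2/3) = 0.8143.
Mass saving = 1 − 0.8143 = 18.6 %.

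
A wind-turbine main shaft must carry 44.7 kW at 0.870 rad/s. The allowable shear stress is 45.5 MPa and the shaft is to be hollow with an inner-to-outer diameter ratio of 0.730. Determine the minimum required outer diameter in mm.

ω = 0.870 rad/s, so T = P/ω = 44.7×10³ / 0.8700 = 51380 N·m.
For a hollow shaft with d_i/d_o = 0.730: τ_max = 16T/(π d_o³ (1−k⁴)), so d_o = [16T/(π τ_allow (1−k⁴))]^(1/3) = [16·51380/(π·4.55×10^7·0.7160)]^(1/3) = 0.2003 m.

200 mm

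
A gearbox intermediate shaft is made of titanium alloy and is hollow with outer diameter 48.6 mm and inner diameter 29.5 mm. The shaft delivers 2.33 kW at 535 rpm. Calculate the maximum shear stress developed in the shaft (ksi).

ω = 2π·535/60 = 56.03 rad/s, so T = P/ω = 2.33×10³ / 56.03 = 41.59 N·m.
J = π(d_o⁴ − d_i⁴)/32 = π(0.0486⁴ − 0.0295⁴)/32 = 4.734×10^-7 m⁴.
τ_max = T·r/J = 41.59 × 0.0243 / 4.734×10^-7 = 2.135×10^6 Pa.

0.310 ksi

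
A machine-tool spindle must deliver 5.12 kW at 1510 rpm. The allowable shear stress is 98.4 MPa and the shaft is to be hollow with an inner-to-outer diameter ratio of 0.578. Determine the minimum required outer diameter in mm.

12.4 mm

ω = 2π·1510/60 = 158.1 rad/s, so T = P/ω = 5.12×10³ / 158.1 = 32.38 N·m.
For a hollow shaft with d_i/d_o = 0.578: τ_max = 16T/(π d_o³ (1−k⁴)), so d_o = [16T/(π τ_allow (1−k⁴))]^(1/3) = [16·32.38/(π·9.84×10^7·0.8884)]^(1/3) = 0.01236 m.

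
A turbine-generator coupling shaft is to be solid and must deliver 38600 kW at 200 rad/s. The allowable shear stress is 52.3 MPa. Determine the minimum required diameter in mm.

266 mm

ω = 200 rad/s, so T = P/ω = 38600×10³ / 200.0 = 193000 N·m.
For a solid shaft τ_max = 16T/(πd³), so d = (16T/(π τ_allow))^(1/3) = (16·193000/(π·5.23×10^7))^(1/3) = 0.2659 m.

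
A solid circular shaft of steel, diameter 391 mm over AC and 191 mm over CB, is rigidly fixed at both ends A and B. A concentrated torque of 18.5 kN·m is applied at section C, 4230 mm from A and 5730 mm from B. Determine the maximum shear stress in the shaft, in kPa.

Compatibility: T_A·a/J_AC = T_B·b/J_CB with T_A + T_B = T₀.
J_AC = 2.29×10^-3 m⁴, J_CB = 1.31×10^-4 m⁴, so T_A = T₀·(J_AC/a)/((J_AC/a)+(J_CB/b)) = 17750 N·m, T_B = 746.3 N·m.
τ in each portion: τ_AC = 1.51×10^6 Pa, τ_CB = 5.45×10^5 Pa; maximum is in AC.
τ_max = T_AC·r/J = 17750·0.196/2.29×10^-3 = 1.513×10^6 Pa.

1510 kPa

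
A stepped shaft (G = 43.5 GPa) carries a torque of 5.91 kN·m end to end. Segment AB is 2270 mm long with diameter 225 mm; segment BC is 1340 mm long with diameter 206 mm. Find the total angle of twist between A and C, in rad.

0.00226 rad

J_AB = π(0.225)⁴/32 = 2.52×10^-4 m⁴; J_BC = π(0.206)⁴/32 = 1.77×10^-4 m⁴.
θ = (T/G)·Σ L_i/J_i = (5910/43.5×10⁹)·(2.27/2.52×10^-4 + 1.34/1.77×10^-4) = 2.255×10^-3 rad.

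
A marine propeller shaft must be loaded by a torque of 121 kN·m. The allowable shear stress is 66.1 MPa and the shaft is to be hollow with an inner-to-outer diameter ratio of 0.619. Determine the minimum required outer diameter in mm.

222 mm

For a hollow shaft with d_i/d_o = 0.619: τ_max = 16T/(π d_o³ (1−k⁴)), so d_o = [16T/(π τ_allow (1−k⁴))]^(1/3) = [16·121000/(π·6.61×10^7·0.8532)]^(1/3) = 0.2219 m.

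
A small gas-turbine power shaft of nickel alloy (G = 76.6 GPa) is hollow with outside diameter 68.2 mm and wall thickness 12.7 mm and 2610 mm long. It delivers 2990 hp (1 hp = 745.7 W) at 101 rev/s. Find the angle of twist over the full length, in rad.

0.0667 rad

ω = 2π·101 = 634.6 rad/s, so T = P/ω = 2990×745.7 / 634.6 = 3513 N·m.
J = π(d_o⁴ − d_i⁴)/32 = π(0.0682⁴ − 0.0428⁴)/32 = 1.794×10^-6 m⁴.
θ = T·L/(G·J) = 3513 × 2.61 / (76.6×10⁹ × 1.794×10^-6) = 0.06671 rad.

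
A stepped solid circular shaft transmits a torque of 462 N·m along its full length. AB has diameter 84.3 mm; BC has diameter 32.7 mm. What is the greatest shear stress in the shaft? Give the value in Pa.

Under the same torque, τ_max = 16T/(πd³) is largest where d is smallest — segment BC (d = 32.7 mm).
τ_max = 16·462.0/(π·(0.0327)³) = 6.729×10^7 Pa.

6.73e7 Pa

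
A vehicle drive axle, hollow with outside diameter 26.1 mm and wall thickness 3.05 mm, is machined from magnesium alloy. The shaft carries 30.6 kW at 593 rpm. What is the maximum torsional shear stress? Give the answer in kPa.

215000 kPa

ω = 2π·593/60 = 62.10 rad/s, so T = P/ω = 30.6×10³ / 62.10 = 492.8 N·m.
J = π(d_o⁴ − d_i⁴)/32 = π(0.0261⁴ − 0.0200⁴)/32 = 2.985×10^-8 m⁴.
τ_max = T·r/J = 492.8 × 0.0131 / 2.985×10^-8 = 2.154×10^8 Pa.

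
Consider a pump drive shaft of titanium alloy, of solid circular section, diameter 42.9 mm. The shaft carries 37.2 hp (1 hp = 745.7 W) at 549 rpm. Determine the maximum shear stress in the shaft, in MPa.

ω = 2π·549/60 = 57.49 rad/s, so T = P/ω = 37.2×745.7 / 57.49 = 482.5 N·m.
J = πd⁴/32 = π(0.0429)⁴/32 = 3.325×10^-7 m⁴.
τ_max = T·r/J = 482.5 × 0.0215 / 3.325×10^-7 = 3.112×10^7 Pa.

31.1 MPa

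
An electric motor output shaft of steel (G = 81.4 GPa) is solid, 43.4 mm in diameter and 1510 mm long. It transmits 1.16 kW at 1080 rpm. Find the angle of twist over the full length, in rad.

ω = 2π·1080/60 = 113.1 rad/s, so T = P/ω = 1.16×10³ / 113.1 = 10.26 N·m.
J = πd⁴/32 = π(0.0434)⁴/32 = 3.483×10^-7 m⁴.
θ = T·L/(G·J) = 10.26 × 1.51 / (81.4×10⁹ × 3.483×10^-7) = 5.463×10^-4 rad.

5.46e-4 rad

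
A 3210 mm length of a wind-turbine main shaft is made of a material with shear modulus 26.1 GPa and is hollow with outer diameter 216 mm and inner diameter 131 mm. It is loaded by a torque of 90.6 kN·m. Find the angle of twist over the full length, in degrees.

J = π(d_o⁴ − d_i⁴)/32 = π(0.216⁴ − 0.131⁴)/32 = 1.848×10^-4 m⁴.
θ = T·L/(G·J) = 90600 × 3.21 / (26.1×10⁹ × 1.848×10^-4) = 0.06030 rad.

3.45°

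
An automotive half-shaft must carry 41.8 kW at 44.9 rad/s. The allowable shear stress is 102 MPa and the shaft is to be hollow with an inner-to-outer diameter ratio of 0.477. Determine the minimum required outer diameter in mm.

ω = 44.9 rad/s, so T = P/ω = 41.8×10³ / 44.90 = 931.0 N·m.
For a hollow shaft with d_i/d_o = 0.477: τ_max = 16T/(π d_o³ (1−k⁴)), so d_o = [16T/(π τ_allow (1−k⁴))]^(1/3) = [16·931.0/(π·1.02×10^8·0.9482)]^(1/3) = 0.03660 m.

36.6 mm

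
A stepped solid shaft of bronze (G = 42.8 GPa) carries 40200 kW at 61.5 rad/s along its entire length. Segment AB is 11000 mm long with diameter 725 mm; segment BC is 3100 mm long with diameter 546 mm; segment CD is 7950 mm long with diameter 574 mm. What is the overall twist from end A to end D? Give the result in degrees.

1.32°

ω = 61.5 rad/s, so T = P/ω = 40200×10³ / 61.50 = 653700 N·m.
J_AB = π(0.725)⁴/32 = 0.0271 m⁴; J_BC = π(0.546)⁴/32 = 8.73×10^-3 m⁴; J_CD = π(0.574)⁴/32 = 0.0107 m⁴.
θ = (T/G)·Σ L_i/J_i = (653700/42.8×10⁹)·(11.0/0.0271 + 3.10/8.73×10^-3 + 7.95/0.0107) = 0.02301 rad.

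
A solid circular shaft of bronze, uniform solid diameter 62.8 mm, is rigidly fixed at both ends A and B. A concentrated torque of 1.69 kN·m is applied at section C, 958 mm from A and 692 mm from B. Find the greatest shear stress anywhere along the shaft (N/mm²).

With uniform GJ and both ends fixed, compatibility θ_AC = θ_CB gives T_A·a = T_B·b, together with T_A + T_B = T₀.
T_A = T₀·b/(a+b) = 1690·692/1650 = 708.8 N·m; T_B = 981.2 N·m.
τ in each portion: τ_AC = 1.46×10^7 Pa, τ_CB = 2.02×10^7 Pa; maximum is in CB.
τ_max = T_CB·r/J = 981.2·0.0314/1.53×10^-6 = 2.018×10^7 Pa.

20.2 N/mm²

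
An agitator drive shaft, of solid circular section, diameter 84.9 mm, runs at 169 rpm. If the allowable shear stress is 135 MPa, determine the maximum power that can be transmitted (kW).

J = πd⁴/32 = π(0.0849)⁴/32 = 5.101×10^-6 m⁴.
T_max = τ_allow·J/r = 1.35×10^8 × 5.101×10^-6 / 0.0425 = 16220 N·m.
ω = 2π·169/60 = 17.70 rad/s, so P_max = T_max·ω = 2.871×10^5 W.

287 kW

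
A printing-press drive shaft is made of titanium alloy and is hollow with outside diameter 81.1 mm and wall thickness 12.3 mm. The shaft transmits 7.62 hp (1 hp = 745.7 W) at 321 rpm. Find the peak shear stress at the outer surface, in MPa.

ω = 2π·321/60 = 33.62 rad/s, so T = P/ω = 7.62×745.7 / 33.62 = 169.0 N·m.
J = π(d_o⁴ − d_i⁴)/32 = π(0.0811⁴ − 0.0565⁴)/32 = 3.247×10^-6 m⁴.
τ_max = T·r/J = 169.0 × 0.0405 / 3.247×10^-6 = 2.111×10^6 Pa.

2.11 MPa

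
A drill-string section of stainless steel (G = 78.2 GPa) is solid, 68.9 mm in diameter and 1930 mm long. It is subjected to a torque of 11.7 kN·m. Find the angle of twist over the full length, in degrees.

7.48°

J = πd⁴/32 = π(0.0689)⁴/32 = 2.212×10^-6 m⁴.
θ = T·L/(G·J) = 11700 × 1.93 / (78.2×10⁹ × 2.212×10^-6) = 0.1305 rad.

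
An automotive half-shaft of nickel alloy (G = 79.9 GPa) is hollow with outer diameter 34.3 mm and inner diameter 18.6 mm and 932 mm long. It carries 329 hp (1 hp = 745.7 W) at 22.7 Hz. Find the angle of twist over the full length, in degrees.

9.26°

ω = 2π·22.7 = 142.6 rad/s, so T = P/ω = 329×745.7 / 142.6 = 1720 N·m.
J = π(d_o⁴ − d_i⁴)/32 = π(0.0343⁴ − 0.0186⁴)/32 = 1.241×10^-7 m⁴.
θ = T·L/(G·J) = 1720 × 0.932 / (79.9×10⁹ × 1.241×10^-7) = 0.1616 rad.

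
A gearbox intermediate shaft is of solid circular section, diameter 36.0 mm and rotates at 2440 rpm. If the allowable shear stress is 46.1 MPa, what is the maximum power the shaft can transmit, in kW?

J = πd⁴/32 = π(0.0360)⁴/32 = 1.649×10^-7 m⁴.
T_max = τ_allow·J/r = 4.61×10^7 × 1.649×10^-7 / 0.0180 = 422.3 N·m.
ω = 2π·2440/60 = 255.5 rad/s, so P_max = T_max·ω = 1.079×10^5 W.

108 kW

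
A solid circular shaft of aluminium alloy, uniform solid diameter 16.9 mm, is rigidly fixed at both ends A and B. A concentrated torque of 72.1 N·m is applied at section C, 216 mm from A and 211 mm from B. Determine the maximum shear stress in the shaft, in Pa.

With uniform GJ and both ends fixed, compatibility θ_AC = θ_CB gives T_A·a = T_B·b, together with T_A + T_B = T₀.
T_A = T₀·b/(a+b) = 72.10·211/427.0 = 35.63 N·m; T_B = 36.47 N·m.
τ in each portion: τ_AC = 3.76×10^7 Pa, τ_CB = 3.85×10^7 Pa; maximum is in CB.
τ_max = T_CB·r/J = 36.47·0.00845/8.01×10^-9 = 3.848×10^7 Pa.

3.85e7 Pa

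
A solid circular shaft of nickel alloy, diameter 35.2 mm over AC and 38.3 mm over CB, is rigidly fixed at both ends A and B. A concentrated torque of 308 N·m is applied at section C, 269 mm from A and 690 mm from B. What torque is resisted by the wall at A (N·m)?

Compatibility: T_A·a/J_AC = T_B·b/J_CB with T_A + T_B = T₀.
J_AC = 1.51×10^-7 m⁴, J_CB = 2.11×10^-7 m⁴, so T_A = T₀·(J_AC/a)/((J_AC/a)+(J_CB/b)) = 199.2 N·m, T_B = 108.8 N·m.

199 N·m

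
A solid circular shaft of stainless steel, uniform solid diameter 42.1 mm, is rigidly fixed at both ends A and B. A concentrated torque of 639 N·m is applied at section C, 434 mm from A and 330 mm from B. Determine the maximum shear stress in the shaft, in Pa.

2.48e7 Pa

With uniform GJ and both ends fixed, compatibility θ_AC = θ_CB gives T_A·a = T_B·b, together with T_A + T_B = T₀.
T_A = T₀·b/(a+b) = 639.0·330/764.0 = 276.0 N·m; T_B = 363.0 N·m.
τ in each portion: τ_AC = 1.88×10^7 Pa, τ_CB = 2.48×10^7 Pa; maximum is in CB.
τ_max = T_CB·r/J = 363.0·0.0210/3.08×10^-7 = 2.478×10^7 Pa.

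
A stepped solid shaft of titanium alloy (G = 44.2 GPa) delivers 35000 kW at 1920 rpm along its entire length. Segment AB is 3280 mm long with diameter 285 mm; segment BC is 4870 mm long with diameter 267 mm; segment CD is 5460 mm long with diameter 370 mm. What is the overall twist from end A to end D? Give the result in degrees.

4.01°

ω = 2π·1920/60 = 201.1 rad/s, so T = P/ω = 35000×10³ / 201.1 = 174100 N·m.
J_AB = π(0.285)⁴/32 = 6.48×10^-4 m⁴; J_BC = π(0.267)⁴/32 = 4.99×10^-4 m⁴; J_CD = π(0.370)⁴/32 = 1.84×10^-3 m⁴.
θ = (T/G)·Σ L_i/J_i = (174100/44.2×10⁹)·(3.28/6.48×10^-4 + 4.87/4.99×10^-4 + 5.46/1.84×10^-3) = 0.07007 rad.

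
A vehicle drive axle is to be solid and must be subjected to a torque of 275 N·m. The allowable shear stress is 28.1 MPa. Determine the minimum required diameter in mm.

For a solid shaft τ_max = 16T/(πd³), so d = (16T/(π τ_allow))^(1/3) = (16·275.0/(π·2.81×10^7))^(1/3) = 0.03680 m.

36.8 mm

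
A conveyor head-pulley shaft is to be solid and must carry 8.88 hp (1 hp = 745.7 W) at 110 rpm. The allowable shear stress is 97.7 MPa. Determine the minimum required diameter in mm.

ω = 2π·110/60 = 11.52 rad/s, so T = P/ω = 8.88×745.7 / 11.52 = 574.9 N·m.
For a solid shaft τ_max = 16T/(πd³), so d = (16T/(π τ_allow))^(1/3) = (16·574.9/(π·9.77×10^7))^(1/3) = 0.03106 m.

31.1 mm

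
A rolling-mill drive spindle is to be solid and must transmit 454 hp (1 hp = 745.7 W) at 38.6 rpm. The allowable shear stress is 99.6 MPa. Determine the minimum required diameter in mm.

ω = 2π·38.6/60 = 4.042 rad/s, so T = P/ω = 454×745.7 / 4.042 = 83750 N·m.
For a solid shaft τ_max = 16T/(πd³), so d = (16T/(π τ_allow))^(1/3) = (16·83750/(π·9.96×10^7))^(1/3) = 0.1624 m.

162 mm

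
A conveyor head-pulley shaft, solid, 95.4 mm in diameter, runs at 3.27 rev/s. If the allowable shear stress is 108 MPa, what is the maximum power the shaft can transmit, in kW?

378 kW

J = πd⁴/32 = π(0.0954)⁴/32 = 8.132×10^-6 m⁴.
T_max = τ_allow·J/r = 1.08×10^8 × 8.132×10^-6 / 0.0477 = 18410 N·m.
ω = 2π·3.27 = 20.55 rad/s, so P_max = T_max·ω = 3.783×10^5 W.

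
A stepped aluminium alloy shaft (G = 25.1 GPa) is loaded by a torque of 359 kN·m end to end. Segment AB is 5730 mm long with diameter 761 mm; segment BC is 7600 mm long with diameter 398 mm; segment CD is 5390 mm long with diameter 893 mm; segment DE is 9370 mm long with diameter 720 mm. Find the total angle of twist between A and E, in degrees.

3.03°

J_AB = π(0.761)⁴/32 = 0.0329 m⁴; J_BC = π(0.398)⁴/32 = 2.46×10^-3 m⁴; J_CD = π(0.893)⁴/32 = 0.0624 m⁴; J_DE = π(0.720)⁴/32 = 0.0264 m⁴.
θ = (T/G)·Σ L_i/J_i = (359000/25.1×10⁹)·(5.73/0.0329 + 7.60/2.46×10^-3 + 5.39/0.0624 + 9.37/0.0264) = 0.05293 rad.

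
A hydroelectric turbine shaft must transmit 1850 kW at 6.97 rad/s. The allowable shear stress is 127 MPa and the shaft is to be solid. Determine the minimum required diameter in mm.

ω = 6.97 rad/s, so T = P/ω = 1850×10³ / 6.970 = 265400 N·m.
For a solid shaft τ_max = 16T/(πd³), so d = (16T/(π τ_allow))^(1/3) = (16·265400/(π·1.27×10^8))^(1/3) = 0.2200 m.

220 mm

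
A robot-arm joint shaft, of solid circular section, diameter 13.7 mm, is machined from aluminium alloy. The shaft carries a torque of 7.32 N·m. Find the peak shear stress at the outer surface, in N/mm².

J = πd⁴/32 = π(0.0137)⁴/32 = 3.458×10^-9 m⁴.
τ_max = T·r/J = 7.320 × 0.00685 / 3.458×10^-9 = 1.450×10^7 Pa.

14.5 N/mm²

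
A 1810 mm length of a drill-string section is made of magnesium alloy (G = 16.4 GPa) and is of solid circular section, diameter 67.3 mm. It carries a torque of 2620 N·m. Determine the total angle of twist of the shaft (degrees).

8.23°

J = πd⁴/32 = π(0.0673)⁴/32 = 2.014×10^-6 m⁴.
θ = T·L/(G·J) = 2620 × 1.81 / (16.4×10⁹ × 2.014×10^-6) = 0.1436 rad.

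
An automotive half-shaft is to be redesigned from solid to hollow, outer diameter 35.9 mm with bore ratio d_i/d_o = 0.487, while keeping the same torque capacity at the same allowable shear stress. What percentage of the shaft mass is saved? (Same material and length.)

20.7 %

Equal τ_max and T ⇒ the solid shaft needs d_s³ = d_o³(1−k⁴), so d_s = 35.9·(1−0.487⁴)^(1/3) = 35.21 mm.
Area ratio A_h/A_s = d_o²(1−k²)/d_s² = (1−k²)/(1−k⁴)^(2/3) = 0.7928.
Mass saving = 1 − 0.7928 = 20.7 %.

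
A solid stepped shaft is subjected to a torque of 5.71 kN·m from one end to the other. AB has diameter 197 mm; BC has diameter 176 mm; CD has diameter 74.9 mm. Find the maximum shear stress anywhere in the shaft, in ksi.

Under the same torque, τ_max = 16T/(πd³) is largest where d is smallest — segment CD (d = 74.9 mm).
τ_max = 16·5710/(π·(0.0749)³) = 6.921×10^7 Pa.

10.0 ksi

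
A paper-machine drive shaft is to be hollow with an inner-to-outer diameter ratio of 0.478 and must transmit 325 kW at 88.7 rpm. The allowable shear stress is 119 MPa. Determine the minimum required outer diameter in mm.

116 mm

ω = 2π·88.7/60 = 9.289 rad/s, so T = P/ω = 325×10³ / 9.289 = 34990 N·m.
For a hollow shaft with d_i/d_o = 0.478: τ_max = 16T/(π d_o³ (1−k⁴)), so d_o = [16T/(π τ_allow (1−k⁴))]^(1/3) = [16·34990/(π·1.19×10^8·0.9478)]^(1/3) = 0.1165 m.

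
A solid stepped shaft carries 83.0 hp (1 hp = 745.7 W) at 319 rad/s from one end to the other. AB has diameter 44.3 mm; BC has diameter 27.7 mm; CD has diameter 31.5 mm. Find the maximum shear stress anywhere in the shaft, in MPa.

46.5 MPa

ω = 319 rad/s, so T = P/ω = 83.0×745.7 / 319.0 = 194.0 N·m.
Under the same torque, τ_max = 16T/(πd³) is largest where d is smallest — segment BC (d = 27.7 mm).
τ_max = 16·194.0/(π·(0.0277)³) = 4.649×10^7 Pa.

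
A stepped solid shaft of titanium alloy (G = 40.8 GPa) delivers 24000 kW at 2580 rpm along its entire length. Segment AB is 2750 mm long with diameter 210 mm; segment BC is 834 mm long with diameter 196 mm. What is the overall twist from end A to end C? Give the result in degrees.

ω = 2π·2580/60 = 270.2 rad/s, so T = P/ω = 24000×10³ / 270.2 = 88830 N·m.
J_AB = π(0.210)⁴/32 = 1.91×10^-4 m⁴; J_BC = π(0.196)⁴/32 = 1.45×10^-4 m⁴.
θ = (T/G)·Σ L_i/J_i = (88830/40.8×10⁹)·(2.75/1.91×10^-4 + 0.834/1.45×10^-4) = 0.04389 rad.

2.51°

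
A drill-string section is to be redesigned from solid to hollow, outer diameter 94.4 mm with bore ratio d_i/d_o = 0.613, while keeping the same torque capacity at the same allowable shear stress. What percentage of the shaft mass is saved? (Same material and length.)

30.9 %

Equal τ_max and T ⇒ the solid shaft needs d_s³ = d_o³(1−k⁴), so d_s = 94.4·(1−0.613⁴)^(1/3) = 89.73 mm.
Area ratio A_h/A_s = d_o²(1−k²)/d_s² = (1−k²)/(1−k⁴)^(2/3) = 0.6909.
Mass saving = 1 − 0.6909 = 30.9 %.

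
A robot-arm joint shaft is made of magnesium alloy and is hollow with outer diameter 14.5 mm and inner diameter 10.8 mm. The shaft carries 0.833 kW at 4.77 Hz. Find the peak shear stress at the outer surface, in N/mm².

67.1 N/mm²

ω = 2π·4.77 = 29.97 rad/s, so T = P/ω = 0.833×10³ / 29.97 = 27.79 N·m.
J = π(d_o⁴ − d_i⁴)/32 = π(0.0145⁴ − 0.0108⁴)/32 = 3.004×10^-9 m⁴.
τ_max = T·r/J = 27.79 × 0.00725 / 3.004×10^-9 = 6.708×10^7 Pa.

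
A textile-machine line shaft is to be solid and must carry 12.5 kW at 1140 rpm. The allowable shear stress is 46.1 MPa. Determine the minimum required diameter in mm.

ω = 2π·1140/60 = 119.4 rad/s, so T = P/ω = 12.5×10³ / 119.4 = 104.7 N·m.
For a solid shaft τ_max = 16T/(πd³), so d = (16T/(π τ_allow))^(1/3) = (16·104.7/(π·4.61×10^7))^(1/3) = 0.02262 m.

22.6 mm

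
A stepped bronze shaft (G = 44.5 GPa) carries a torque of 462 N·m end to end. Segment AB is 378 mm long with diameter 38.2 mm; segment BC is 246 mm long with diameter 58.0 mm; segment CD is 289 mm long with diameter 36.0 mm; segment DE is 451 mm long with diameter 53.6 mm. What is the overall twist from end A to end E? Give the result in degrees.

2.58°

J_AB = π(0.0382)⁴/32 = 2.09×10^-7 m⁴; J_BC = π(0.0580)⁴/32 = 1.11×10^-6 m⁴; J_CD = π(0.0360)⁴/32 = 1.65×10^-7 m⁴; J_DE = π(0.0536)⁴/32 = 8.10×10^-7 m⁴.
θ = (T/G)·Σ L_i/J_i = (462.0/44.5×10⁹)·(0.378/2.09×10^-7 + 0.246/1.11×10^-6 + 0.289/1.65×10^-7 + 0.451/8.10×10^-7) = 0.04505 rad.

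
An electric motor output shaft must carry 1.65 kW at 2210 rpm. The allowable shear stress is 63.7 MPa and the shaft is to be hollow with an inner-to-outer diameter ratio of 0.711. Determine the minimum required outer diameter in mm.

9.15 mm

ω = 2π·2210/60 = 231.4 rad/s, so T = P/ω = 1.65×10³ / 231.4 = 7.130 N·m.
For a hollow shaft with d_i/d_o = 0.711: τ_max = 16T/(π d_o³ (1−k⁴)), so d_o = [16T/(π τ_allow (1−k⁴))]^(1/3) = [16·7.130/(π·6.37×10^7·0.7444)]^(1/3) = 0.009149 m.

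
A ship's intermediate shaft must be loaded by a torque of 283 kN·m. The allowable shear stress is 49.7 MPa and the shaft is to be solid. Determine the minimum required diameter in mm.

307 mm

For a solid shaft τ_max = 16T/(πd³), so d = (16T/(π τ_allow))^(1/3) = (16·283000/(π·4.97×10^7))^(1/3) = 0.3072 m.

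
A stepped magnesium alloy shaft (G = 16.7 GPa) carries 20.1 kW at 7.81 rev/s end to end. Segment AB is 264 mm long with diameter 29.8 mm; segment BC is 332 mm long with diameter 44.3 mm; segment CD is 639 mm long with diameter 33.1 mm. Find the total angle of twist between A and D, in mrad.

ω = 2π·7.81 = 49.07 rad/s, so T = P/ω = 20.1×10³ / 49.07 = 409.6 N·m.
J_AB = π(0.0298)⁴/32 = 7.74×10^-8 m⁴; J_BC = π(0.0443)⁴/32 = 3.78×10^-7 m⁴; J_CD = π(0.0331)⁴/32 = 1.18×10^-7 m⁴.
θ = (T/G)·Σ L_i/J_i = (409.6/16.7×10⁹)·(0.264/7.74×10^-8 + 0.332/3.78×10^-7 + 0.639/1.18×10^-7) = 0.2382 rad.

238 mrad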